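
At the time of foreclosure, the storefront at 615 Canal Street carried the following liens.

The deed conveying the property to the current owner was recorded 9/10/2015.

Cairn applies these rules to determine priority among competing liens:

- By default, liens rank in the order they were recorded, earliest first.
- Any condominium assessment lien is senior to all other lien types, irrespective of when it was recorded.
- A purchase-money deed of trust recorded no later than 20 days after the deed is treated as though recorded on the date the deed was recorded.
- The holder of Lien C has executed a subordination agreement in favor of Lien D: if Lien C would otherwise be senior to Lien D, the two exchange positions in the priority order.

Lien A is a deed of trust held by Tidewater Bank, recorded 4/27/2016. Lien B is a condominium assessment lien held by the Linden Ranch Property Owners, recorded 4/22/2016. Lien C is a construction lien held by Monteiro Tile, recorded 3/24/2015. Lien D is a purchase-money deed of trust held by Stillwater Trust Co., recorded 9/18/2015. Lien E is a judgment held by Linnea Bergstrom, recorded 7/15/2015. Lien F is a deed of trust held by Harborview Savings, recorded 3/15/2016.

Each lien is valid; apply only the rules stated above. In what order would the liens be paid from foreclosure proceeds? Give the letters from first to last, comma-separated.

B, D, E, C, F, A

First, effective dates: D's effective date is the deed date, 9/10/2015.
B, as a condominium assessment lien, has superpriority and ranks first.
Ordering the rest by effective date: C (3/24/2015), E (7/15/2015), D (9/10/2015), F (3/15/2016), A (4/27/2016).
C is senior to D before the subordination, so the two trade places.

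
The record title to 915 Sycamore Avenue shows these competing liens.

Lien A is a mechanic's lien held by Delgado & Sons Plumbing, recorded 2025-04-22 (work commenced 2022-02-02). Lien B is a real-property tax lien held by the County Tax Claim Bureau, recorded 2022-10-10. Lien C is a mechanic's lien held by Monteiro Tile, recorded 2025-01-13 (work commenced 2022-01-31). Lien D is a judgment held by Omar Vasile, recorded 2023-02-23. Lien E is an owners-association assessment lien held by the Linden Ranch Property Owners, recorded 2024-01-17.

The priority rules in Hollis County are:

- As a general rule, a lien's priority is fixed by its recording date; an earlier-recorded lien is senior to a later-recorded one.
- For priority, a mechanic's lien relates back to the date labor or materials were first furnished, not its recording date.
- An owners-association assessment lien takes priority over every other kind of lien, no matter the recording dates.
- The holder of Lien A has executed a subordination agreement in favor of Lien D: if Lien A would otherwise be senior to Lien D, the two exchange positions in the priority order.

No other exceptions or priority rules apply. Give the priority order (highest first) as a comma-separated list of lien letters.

Adjusting effective dates: A relates back to 2022-02-02 (work commenced); C is treated as recorded 2022-01-31, the work-commencement date.
E is an owners-association assessment lien, so it outranks all other liens regardless of date.
Among the remaining liens, by effective date: C (2022-01-31), A (2022-02-02), B (2022-10-10), D (2023-02-23).
A is senior to D before the subordination, so the two trade places.

E, C, D, B, A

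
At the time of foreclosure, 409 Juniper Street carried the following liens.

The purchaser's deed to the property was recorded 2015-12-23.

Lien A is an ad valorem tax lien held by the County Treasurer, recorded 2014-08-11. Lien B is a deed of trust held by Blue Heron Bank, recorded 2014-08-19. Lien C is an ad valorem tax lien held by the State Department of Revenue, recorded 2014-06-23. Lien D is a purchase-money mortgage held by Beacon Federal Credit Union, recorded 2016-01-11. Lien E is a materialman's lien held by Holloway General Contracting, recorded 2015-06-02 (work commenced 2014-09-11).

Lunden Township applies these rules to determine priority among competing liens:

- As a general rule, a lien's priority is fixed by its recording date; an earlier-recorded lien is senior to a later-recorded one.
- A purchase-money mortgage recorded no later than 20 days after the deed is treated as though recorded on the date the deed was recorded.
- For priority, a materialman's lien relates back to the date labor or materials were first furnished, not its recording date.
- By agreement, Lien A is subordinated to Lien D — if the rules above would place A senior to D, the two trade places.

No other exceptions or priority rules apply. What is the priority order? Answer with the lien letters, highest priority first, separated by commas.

Effective dates after the stated exceptions: D's effective date is the deed date, 2015-12-23; E is treated as recorded 2014-09-11, the work-commencement date.
Sorted by effective date: C (2014-06-23), A (2014-08-11), B (2014-08-19), E (2014-09-11), D (2015-12-23).
Because A would otherwise rank above D, the subordination swaps them.

C, D, B, E, A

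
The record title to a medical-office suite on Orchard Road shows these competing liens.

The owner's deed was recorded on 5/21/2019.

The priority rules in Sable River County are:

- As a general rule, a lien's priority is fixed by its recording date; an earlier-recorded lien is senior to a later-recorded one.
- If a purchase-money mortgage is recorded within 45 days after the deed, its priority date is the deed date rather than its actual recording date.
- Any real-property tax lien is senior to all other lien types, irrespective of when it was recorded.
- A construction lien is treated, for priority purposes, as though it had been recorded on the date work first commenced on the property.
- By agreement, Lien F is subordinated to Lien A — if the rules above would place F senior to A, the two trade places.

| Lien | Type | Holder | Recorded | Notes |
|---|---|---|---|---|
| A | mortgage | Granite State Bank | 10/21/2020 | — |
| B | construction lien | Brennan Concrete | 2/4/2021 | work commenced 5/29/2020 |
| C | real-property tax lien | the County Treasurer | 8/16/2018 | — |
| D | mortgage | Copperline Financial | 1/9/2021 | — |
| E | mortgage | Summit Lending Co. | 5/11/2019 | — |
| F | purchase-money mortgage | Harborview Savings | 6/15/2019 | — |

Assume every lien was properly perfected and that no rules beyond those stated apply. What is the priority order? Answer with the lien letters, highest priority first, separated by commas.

Effective dates: B's effective date is 5/29/2020, when work began; F's effective date is the deed date, 5/21/2019.
As a real-property tax lien, C is senior to every other lien.
Remaining liens by effective date: E (5/11/2019), F (5/21/2019), B (5/29/2020), A (10/21/2020), D (1/9/2021).
F would otherwise be senior to A, so under the subordination agreement F and A exchange positions.

C, E, A, B, F, D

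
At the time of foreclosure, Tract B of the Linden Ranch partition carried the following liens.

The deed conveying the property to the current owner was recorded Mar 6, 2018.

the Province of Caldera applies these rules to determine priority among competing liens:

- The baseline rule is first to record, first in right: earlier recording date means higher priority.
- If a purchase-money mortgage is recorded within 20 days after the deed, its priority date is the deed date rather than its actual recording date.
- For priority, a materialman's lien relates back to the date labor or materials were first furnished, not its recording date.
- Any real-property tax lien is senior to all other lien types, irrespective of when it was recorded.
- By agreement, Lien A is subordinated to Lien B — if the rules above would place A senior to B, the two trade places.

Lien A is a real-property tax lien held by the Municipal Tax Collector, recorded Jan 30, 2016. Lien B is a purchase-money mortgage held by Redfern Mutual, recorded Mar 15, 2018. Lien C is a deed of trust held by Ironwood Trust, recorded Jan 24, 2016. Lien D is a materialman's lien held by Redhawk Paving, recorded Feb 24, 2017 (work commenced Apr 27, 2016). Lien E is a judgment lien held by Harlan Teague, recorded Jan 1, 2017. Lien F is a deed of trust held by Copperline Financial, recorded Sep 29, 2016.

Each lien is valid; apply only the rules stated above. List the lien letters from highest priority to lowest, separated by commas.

B, C, D, F, E, A

Effective dates after the stated exceptions: B relates back to the deed date Mar 6, 2018; D's effective date is Apr 27, 2016, when work began.
As a real-property tax lien, A is senior to every other lien.
Ordering the rest by effective date: C (Jan 24, 2016), D (Apr 27, 2016), F (Sep 29, 2016), E (Jan 1, 2017), B (Mar 6, 2018).
A is senior to B before the subordination, so the two trade places.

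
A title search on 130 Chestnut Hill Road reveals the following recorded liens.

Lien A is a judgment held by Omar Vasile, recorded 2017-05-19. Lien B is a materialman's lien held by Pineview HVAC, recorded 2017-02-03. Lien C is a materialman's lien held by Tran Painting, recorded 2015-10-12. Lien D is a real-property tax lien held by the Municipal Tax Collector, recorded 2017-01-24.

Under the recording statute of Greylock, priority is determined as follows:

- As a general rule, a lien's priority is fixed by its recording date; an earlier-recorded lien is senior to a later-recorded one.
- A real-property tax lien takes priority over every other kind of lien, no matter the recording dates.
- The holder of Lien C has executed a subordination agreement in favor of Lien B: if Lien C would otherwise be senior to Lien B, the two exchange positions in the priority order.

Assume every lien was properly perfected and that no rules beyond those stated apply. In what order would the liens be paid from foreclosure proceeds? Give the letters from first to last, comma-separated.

As a real-property tax lien, D is senior to every other lien.
Among the remaining liens, by effective date: C (2015-10-12), B (2017-02-03), A (2017-05-19).
C would otherwise be senior to B, so under the subordination agreement C and B exchange positions.

D, B, C, A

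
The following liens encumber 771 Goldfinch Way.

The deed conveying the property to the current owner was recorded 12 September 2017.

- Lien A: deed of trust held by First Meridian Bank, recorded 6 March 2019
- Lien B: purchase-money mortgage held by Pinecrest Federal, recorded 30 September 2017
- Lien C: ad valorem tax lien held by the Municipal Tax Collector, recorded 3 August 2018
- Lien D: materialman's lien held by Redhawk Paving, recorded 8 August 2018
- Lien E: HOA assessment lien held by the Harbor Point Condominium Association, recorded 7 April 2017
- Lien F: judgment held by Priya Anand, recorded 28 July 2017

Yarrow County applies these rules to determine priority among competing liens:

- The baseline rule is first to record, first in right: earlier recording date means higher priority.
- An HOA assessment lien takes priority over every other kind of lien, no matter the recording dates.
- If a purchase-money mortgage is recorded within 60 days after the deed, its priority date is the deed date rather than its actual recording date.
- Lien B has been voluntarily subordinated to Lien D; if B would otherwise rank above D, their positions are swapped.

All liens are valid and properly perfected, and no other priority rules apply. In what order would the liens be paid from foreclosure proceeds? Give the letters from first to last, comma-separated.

Effective dates: B was recorded within the 60-day window, so its effective date is the deed date 12 September 2017.
E is an HOA assessment lien, so it outranks all other liens regardless of date.
Remaining liens by effective date: F (28 July 2017), B (12 September 2017), C (3 August 2018), D (8 August 2018), A (6 March 2019).
B would otherwise be senior to D, so under the subordination agreement B and D exchange positions.

E, F, D, C, B, A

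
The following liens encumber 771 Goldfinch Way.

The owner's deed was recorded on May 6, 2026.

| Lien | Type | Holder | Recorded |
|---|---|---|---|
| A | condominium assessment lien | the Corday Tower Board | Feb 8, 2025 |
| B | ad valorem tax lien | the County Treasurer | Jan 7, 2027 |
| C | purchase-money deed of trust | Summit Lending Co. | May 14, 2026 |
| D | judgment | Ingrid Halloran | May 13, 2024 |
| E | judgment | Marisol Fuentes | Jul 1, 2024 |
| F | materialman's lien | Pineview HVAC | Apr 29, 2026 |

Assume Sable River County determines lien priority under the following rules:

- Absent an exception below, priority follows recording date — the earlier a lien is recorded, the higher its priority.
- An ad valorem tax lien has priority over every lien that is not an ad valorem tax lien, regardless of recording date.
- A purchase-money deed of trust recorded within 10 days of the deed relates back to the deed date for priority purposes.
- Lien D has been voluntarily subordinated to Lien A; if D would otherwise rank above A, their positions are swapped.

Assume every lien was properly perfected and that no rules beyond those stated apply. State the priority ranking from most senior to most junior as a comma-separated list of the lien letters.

B, A, E, D, F, C

First, effective dates: C was recorded within the 10-day window, so its effective date is the deed date May 6, 2026.
B is an ad valorem tax lien and takes priority over every other lien.
The other liens, earliest effective date first: D (May 13, 2024), E (Jul 1, 2024), A (Feb 8, 2025), F (Apr 29, 2026), C (May 6, 2026).
The subordination applies — D was senior to A — so D and A swap.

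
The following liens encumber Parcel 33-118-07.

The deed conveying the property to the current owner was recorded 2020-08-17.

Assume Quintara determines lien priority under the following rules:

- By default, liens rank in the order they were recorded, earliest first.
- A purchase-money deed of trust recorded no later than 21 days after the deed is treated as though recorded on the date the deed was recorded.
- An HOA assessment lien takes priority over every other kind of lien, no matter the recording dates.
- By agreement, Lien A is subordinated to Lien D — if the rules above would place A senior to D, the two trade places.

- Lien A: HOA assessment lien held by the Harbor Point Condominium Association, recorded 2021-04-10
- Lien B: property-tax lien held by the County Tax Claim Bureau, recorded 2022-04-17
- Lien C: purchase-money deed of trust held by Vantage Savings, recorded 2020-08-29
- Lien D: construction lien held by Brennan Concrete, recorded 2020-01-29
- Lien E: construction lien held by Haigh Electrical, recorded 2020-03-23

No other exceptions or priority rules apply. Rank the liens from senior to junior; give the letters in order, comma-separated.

D, A, E, C, B

Adjusting effective dates: C was recorded within the 21-day window, so its effective date is the deed date 2020-08-17.
A, as an HOA assessment lien, has superpriority and ranks first.
Remaining liens by effective date: D (2020-01-29), E (2020-03-23), C (2020-08-17), B (2022-04-17).
The subordination applies — A was senior to D — so A and D swap.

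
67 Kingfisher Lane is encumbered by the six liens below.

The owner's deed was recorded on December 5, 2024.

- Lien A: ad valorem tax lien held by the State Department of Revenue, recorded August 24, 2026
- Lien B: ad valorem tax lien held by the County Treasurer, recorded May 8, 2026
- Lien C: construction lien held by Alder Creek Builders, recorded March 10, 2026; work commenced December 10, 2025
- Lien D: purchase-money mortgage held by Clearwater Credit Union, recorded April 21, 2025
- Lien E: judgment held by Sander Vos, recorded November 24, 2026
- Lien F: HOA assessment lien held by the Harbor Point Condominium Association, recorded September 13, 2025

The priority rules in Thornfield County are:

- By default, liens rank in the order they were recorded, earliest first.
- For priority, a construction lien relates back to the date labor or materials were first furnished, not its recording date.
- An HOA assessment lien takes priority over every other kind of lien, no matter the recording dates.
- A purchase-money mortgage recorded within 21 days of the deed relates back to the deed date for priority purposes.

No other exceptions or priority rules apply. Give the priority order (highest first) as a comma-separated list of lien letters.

Adjusting effective dates: C's effective date is December 10, 2025, when work began; D was recorded 137 days after the deed — beyond 21 days — so no relation-back applies.
As an HOA assessment lien, F is senior to every other lien.
Ordering the rest by effective date: D (April 21, 2025), C (December 10, 2025), B (May 8, 2026), A (August 24, 2026), E (November 24, 2026).

F, D, C, B, A, E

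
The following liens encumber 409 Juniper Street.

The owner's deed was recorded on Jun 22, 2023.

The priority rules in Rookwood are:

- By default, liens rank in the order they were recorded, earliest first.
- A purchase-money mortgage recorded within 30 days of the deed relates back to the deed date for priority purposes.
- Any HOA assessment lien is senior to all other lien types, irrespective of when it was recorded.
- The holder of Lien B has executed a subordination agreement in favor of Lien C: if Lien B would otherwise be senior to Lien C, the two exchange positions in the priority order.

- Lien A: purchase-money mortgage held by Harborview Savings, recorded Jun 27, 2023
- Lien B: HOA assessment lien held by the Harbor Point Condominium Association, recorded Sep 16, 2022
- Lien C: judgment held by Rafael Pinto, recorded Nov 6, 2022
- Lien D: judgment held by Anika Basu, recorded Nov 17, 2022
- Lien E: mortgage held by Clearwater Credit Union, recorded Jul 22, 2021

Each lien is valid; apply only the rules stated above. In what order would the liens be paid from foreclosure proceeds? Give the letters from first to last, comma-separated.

C, E, B, D, A

Effective dates after the stated exceptions: A's effective date is the deed date, Jun 22, 2023.
B is an HOA assessment lien, so it outranks all other liens regardless of date.
Ordering the rest by effective date: E (Jul 22, 2021), C (Nov 6, 2022), D (Nov 17, 2022), A (Jun 22, 2023).
Because B would otherwise rank above C, the subordination swaps them.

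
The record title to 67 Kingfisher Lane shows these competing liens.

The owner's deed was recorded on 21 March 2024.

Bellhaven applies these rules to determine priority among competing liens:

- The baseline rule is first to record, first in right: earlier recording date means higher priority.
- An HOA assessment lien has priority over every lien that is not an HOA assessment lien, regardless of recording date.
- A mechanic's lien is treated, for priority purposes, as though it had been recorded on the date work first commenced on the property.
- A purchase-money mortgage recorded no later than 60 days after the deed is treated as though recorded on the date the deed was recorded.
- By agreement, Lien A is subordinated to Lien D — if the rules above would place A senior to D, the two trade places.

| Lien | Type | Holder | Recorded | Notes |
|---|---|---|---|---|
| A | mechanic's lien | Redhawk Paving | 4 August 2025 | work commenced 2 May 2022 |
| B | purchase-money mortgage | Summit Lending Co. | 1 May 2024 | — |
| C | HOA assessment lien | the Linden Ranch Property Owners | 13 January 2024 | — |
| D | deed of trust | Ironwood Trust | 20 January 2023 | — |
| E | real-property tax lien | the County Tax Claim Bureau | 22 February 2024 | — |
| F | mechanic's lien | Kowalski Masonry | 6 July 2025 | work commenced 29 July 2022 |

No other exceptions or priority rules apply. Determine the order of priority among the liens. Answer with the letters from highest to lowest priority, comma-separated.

First, effective dates: A's effective date is 2 May 2022, when work began; B's effective date is the deed date, 21 March 2024; F is treated as recorded 29 July 2022, the work-commencement date.
C is an HOA assessment lien and takes priority over every other lien.
Among the remaining liens, by effective date: A (2 May 2022), F (29 July 2022), D (20 January 2023), E (22 February 2024), B (21 March 2024).
Because A would otherwise rank above D, the subordination swaps them.

C, D, F, A, E, B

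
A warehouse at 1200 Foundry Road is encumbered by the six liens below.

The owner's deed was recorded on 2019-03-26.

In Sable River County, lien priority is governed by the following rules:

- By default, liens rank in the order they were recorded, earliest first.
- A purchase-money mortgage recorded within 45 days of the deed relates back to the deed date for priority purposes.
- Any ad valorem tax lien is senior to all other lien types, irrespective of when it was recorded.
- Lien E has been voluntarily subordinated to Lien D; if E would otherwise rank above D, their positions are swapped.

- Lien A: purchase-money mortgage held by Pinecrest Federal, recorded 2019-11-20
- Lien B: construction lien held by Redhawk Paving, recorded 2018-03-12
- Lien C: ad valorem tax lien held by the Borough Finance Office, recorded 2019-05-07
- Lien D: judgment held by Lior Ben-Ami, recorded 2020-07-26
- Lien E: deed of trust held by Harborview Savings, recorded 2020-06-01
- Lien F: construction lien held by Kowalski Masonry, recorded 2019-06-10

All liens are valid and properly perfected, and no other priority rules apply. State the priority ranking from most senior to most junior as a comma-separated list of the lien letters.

Effective dates: A missed the 45-day window (239 days after the deed), so its recording date stands.
C is an ad valorem tax lien and takes priority over every other lien.
Ordering the rest by effective date: B (2018-03-12), F (2019-06-10), A (2019-11-20), E (2020-06-01), D (2020-07-26).
E would otherwise be senior to D, so under the subordination agreement E and D exchange positions.

C, B, F, A, D, E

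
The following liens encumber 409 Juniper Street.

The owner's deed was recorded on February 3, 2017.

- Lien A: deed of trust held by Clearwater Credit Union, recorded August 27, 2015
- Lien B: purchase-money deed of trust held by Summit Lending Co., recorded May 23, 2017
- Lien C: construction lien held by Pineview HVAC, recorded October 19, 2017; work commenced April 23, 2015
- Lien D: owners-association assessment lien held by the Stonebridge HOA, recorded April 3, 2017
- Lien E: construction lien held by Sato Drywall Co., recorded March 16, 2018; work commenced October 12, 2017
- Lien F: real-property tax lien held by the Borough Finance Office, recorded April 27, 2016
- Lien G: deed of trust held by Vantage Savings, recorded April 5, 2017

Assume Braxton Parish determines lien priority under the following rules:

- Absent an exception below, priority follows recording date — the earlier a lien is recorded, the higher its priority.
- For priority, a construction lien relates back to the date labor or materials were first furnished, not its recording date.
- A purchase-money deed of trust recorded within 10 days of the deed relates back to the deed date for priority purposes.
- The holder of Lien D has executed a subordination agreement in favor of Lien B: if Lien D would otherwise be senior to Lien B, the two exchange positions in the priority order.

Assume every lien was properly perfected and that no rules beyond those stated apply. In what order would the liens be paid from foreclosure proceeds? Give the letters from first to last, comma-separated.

Effective dates: B was recorded 109 days after the deed, outside the 10-day window, so it keeps its recording date; C is treated as recorded April 23, 2015, the work-commencement date; E relates back to October 12, 2017 (work commenced).
Ordering by effective date: C (April 23, 2015), A (August 27, 2015), F (April 27, 2016), D (April 3, 2017), G (April 5, 2017), B (May 23, 2017), E (October 12, 2017).
Because D would otherwise rank above B, the subordination swaps them.

C, A, F, B, G, D, E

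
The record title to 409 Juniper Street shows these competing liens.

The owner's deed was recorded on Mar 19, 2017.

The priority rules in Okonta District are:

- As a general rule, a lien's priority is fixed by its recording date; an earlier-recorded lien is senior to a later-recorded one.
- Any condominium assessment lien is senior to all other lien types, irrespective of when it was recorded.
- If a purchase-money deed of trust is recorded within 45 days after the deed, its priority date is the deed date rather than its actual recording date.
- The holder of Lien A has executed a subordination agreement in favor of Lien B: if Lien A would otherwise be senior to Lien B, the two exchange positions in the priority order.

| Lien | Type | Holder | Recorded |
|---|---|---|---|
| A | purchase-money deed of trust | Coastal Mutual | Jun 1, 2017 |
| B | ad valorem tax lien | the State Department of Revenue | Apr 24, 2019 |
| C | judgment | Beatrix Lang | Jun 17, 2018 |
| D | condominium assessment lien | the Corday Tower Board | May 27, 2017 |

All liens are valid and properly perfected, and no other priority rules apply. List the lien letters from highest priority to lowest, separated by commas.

First, effective dates: A was recorded 74 days after the deed — beyond 45 days — so no relation-back applies.
D is a condominium assessment lien, so it outranks all other liens regardless of date.
Ordering the rest by effective date: A (Jun 1, 2017), C (Jun 17, 2018), B (Apr 24, 2019).
The subordination applies — A was senior to B — so A and B swap.

D, B, C, A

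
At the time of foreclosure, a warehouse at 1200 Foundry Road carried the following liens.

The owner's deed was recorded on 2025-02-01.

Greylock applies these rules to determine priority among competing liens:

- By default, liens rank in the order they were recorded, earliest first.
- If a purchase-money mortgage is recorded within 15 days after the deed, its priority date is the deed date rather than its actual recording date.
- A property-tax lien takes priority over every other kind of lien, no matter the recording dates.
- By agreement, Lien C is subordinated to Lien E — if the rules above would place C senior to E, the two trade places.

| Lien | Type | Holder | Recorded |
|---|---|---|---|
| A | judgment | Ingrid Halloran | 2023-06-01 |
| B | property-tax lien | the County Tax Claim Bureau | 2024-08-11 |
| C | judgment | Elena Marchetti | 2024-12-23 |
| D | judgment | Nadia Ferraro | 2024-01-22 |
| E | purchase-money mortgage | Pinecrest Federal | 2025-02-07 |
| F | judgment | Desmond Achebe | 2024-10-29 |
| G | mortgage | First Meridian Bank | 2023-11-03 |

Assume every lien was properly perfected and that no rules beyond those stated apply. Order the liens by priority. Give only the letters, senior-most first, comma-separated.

Effective dates after the stated exceptions: E relates back to the deed date 2025-02-01.
As a property-tax lien, B is senior to every other lien.
Ordering the rest by effective date: A (2023-06-01), G (2023-11-03), D (2024-01-22), F (2024-10-29), C (2024-12-23), E (2025-02-01).
Because C would otherwise rank above E, the subordination swaps them.

B, A, G, D, F, E, C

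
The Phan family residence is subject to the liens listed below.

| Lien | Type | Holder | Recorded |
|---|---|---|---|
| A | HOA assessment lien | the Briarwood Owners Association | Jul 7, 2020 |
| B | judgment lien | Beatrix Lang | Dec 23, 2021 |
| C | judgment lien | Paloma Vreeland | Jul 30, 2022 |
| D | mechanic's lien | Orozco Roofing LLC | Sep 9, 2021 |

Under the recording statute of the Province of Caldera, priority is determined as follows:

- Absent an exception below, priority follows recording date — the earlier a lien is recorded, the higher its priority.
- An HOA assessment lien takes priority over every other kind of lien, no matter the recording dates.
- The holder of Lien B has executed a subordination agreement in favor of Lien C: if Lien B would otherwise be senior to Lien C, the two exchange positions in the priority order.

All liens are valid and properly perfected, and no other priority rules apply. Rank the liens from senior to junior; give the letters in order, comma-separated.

A, D, C, B

A is an HOA assessment lien, so it outranks all other liens regardless of date.
Remaining liens by effective date: D (Sep 9, 2021), B (Dec 23, 2021), C (Jul 30, 2022).
B would otherwise be senior to C, so under the subordination agreement B and C exchange positions.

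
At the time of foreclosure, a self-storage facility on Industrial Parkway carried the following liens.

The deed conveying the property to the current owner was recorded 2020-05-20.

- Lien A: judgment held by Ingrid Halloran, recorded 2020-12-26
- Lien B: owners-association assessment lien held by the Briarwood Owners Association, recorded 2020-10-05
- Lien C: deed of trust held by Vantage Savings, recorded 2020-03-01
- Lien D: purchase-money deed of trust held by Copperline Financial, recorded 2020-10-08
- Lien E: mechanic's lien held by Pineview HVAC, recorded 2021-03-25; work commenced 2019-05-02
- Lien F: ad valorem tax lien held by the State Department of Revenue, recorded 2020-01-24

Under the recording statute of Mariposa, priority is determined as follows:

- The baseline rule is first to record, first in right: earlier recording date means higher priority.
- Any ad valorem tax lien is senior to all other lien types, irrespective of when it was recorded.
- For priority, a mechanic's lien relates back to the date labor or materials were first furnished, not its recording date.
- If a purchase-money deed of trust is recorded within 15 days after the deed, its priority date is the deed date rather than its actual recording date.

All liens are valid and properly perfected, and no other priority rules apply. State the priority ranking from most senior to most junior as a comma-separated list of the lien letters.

F, E, C, B, D, A

Effective dates after the stated exceptions: D was recorded 141 days after the deed — beyond 15 days — so no relation-back applies; E is treated as recorded 2019-05-02, the work-commencement date.
F is an ad valorem tax lien, so it outranks all other liens regardless of date.
Among the remaining liens, by effective date: E (2019-05-02), C (2020-03-01), B (2020-10-05), D (2020-10-08), A (2020-12-26).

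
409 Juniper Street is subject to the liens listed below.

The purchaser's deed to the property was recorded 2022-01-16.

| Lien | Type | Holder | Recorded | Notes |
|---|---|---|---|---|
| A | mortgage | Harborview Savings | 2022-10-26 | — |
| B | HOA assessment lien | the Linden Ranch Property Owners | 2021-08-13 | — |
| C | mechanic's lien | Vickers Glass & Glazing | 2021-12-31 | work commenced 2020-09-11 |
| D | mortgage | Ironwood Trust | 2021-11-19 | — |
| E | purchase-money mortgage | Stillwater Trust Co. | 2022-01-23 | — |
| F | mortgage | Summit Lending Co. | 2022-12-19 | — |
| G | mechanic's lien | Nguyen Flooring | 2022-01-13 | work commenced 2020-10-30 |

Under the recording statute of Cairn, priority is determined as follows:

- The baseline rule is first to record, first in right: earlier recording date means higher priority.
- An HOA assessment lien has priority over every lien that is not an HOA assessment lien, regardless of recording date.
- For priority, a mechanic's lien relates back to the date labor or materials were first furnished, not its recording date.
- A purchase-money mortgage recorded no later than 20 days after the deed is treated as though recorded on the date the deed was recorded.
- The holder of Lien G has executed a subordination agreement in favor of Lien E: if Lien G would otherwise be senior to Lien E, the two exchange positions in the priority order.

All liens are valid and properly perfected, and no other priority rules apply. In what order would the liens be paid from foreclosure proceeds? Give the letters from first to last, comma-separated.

B, C, E, D, G, A, F

Adjusting effective dates: C relates back to 2020-09-11 (work commenced); E's effective date is the deed date, 2022-01-16; G relates back to 2020-10-30 (work commenced).
B is an HOA assessment lien, so it outranks all other liens regardless of date.
Remaining liens by effective date: C (2020-09-11), G (2020-10-30), D (2021-11-19), E (2022-01-16), A (2022-10-26), F (2022-12-19).
Because G would otherwise rank above E, the subordination swaps them.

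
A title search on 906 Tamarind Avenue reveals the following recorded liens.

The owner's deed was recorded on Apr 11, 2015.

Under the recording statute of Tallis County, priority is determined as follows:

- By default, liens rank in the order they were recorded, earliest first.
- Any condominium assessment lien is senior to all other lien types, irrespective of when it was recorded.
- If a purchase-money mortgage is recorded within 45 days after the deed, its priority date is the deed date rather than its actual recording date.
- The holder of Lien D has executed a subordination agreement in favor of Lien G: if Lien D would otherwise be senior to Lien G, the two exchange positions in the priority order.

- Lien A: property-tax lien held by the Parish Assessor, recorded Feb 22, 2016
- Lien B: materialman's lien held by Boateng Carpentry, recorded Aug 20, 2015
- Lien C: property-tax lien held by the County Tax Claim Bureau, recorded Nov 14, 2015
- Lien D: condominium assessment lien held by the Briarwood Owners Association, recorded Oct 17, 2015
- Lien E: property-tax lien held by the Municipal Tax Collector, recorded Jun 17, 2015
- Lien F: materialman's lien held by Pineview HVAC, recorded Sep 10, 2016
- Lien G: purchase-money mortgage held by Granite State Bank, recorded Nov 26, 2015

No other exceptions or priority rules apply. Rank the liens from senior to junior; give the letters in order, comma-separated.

G, E, B, C, D, A, F

Effective dates after the stated exceptions: G was recorded 229 days after the deed, outside the 45-day window, so it keeps its recording date.
D is a condominium assessment lien, so it outranks all other liens regardless of date.
Remaining liens by effective date: E (Jun 17, 2015), B (Aug 20, 2015), C (Nov 14, 2015), G (Nov 26, 2015), A (Feb 22, 2016), F (Sep 10, 2016).
D would otherwise be senior to G, so under the subordination agreement D and G exchange positions.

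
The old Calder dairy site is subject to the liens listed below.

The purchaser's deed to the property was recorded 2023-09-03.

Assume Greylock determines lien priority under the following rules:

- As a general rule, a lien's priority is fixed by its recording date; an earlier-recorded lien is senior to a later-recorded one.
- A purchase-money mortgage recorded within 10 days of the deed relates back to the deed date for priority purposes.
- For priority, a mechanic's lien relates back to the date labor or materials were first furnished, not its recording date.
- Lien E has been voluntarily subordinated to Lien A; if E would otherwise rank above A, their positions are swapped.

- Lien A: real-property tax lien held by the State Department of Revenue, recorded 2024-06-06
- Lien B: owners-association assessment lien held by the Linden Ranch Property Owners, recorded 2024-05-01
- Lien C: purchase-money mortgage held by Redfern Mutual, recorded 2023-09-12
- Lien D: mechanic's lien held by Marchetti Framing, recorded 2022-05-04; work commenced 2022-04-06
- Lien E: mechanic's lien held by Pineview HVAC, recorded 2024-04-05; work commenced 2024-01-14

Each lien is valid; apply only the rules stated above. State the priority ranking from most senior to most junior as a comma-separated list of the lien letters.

D, C, A, B, E

First, effective dates: C was recorded within the 10-day window, so its effective date is the deed date 2023-09-03; D's effective date is 2022-04-06, when work began; E relates back to 2024-01-14 (work commenced).
Sorted by effective date: D (2022-04-06), C (2023-09-03), E (2024-01-14), B (2024-05-01), A (2024-06-06).
E is senior to A before the subordination, so the two trade places.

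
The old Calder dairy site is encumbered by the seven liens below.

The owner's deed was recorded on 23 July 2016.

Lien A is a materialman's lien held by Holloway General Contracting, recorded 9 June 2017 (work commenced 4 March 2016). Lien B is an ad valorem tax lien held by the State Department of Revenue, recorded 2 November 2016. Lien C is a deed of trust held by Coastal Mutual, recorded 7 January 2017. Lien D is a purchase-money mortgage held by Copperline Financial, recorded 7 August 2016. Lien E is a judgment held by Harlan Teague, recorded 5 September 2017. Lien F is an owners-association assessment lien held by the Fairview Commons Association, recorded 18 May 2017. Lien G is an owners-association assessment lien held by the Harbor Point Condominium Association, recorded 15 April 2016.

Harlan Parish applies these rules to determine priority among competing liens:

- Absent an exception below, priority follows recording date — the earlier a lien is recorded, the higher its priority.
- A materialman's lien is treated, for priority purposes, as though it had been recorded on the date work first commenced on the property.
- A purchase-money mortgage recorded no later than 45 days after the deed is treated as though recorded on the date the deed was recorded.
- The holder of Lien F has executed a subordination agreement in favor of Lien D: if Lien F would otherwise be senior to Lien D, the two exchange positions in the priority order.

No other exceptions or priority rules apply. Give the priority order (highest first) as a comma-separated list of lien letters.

A, G, D, B, C, F, E

Effective dates after the stated exceptions: A is treated as recorded 4 March 2016, the work-commencement date; D was recorded within the 45-day window, so its effective date is the deed date 23 July 2016.
Sorted by effective date: A (4 March 2016), G (15 April 2016), D (23 July 2016), B (2 November 2016), C (7 January 2017), F (18 May 2017), E (5 September 2017).
F already ranks below D; the subordination has no effect.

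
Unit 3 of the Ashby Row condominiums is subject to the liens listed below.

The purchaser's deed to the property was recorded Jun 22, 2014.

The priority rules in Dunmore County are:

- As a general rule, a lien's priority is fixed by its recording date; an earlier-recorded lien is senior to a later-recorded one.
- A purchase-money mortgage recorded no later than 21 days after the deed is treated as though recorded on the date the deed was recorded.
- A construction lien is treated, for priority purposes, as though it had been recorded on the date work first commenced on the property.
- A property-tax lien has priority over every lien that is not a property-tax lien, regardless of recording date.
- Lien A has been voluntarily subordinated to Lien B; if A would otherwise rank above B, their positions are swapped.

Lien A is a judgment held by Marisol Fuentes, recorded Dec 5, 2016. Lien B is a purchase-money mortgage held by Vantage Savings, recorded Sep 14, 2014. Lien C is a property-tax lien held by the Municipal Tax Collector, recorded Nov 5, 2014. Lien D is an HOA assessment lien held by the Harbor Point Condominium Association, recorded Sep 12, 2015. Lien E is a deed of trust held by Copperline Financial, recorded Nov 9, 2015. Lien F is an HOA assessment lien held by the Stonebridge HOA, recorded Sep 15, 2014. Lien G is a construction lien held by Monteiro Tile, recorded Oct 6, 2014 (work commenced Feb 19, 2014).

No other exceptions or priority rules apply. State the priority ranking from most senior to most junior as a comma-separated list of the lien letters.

First, effective dates: B was recorded 84 days after the deed — beyond 21 days — so no relation-back applies; G relates back to Feb 19, 2014 (work commenced).
C, as a property-tax lien, has superpriority and ranks first.
Remaining liens by effective date: G (Feb 19, 2014), B (Sep 14, 2014), F (Sep 15, 2014), D (Sep 12, 2015), E (Nov 9, 2015), A (Dec 5, 2016).
Since A is not senior to B, the subordination leaves the order unchanged.

C, G, B, F, D, E, A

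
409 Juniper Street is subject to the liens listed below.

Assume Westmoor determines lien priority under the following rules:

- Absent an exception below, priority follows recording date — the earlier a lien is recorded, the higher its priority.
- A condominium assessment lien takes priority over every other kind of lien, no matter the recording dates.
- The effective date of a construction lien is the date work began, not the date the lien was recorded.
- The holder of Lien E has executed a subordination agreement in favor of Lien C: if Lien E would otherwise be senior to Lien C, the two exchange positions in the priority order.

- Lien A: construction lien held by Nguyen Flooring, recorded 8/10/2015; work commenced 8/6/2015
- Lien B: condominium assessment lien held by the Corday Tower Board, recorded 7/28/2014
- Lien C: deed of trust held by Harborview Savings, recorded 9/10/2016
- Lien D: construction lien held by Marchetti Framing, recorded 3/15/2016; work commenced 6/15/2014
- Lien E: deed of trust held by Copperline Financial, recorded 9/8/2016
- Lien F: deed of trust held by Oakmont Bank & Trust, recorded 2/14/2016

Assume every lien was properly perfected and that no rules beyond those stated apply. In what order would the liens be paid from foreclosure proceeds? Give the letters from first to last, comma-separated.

B, D, A, F, C, E

Adjusting effective dates: A's effective date is 8/6/2015, when work began; D relates back to 6/15/2014 (work commenced).
B, as a condominium assessment lien, has superpriority and ranks first.
Among the remaining liens, by effective date: D (6/15/2014), A (8/6/2015), F (2/14/2016), E (9/8/2016), C (9/10/2016).
The subordination applies — E was senior to C — so E and C swap.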